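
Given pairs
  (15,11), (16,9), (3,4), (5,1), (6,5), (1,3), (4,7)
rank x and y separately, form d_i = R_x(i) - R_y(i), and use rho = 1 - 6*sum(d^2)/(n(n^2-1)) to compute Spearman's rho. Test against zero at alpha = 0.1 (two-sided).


Step 1: Rank x and y separately (midranks; no ties here).
rank(x): 15->6, 16->7, 3->2, 5->4, 6->5, 1->1, 4->3
rank(y): 11->7, 9->6, 4->3, 1->1, 5->4, 3->2, 7->5
Step 2: d_i = R_x(i) - R_y(i); compute d_i^2.
  (6-7)^2=1, (7-6)^2=1, (2-3)^2=1, (4-1)^2=9, (5-4)^2=1, (1-2)^2=1, (3-5)^2=4
sum(d^2) = 18.
Step 3: rho = 1 - 6*18 / (7*(7^2 - 1)) = 1 - 108/336 = 0.678571.
Step 4: Under H0, t = rho * sqrt((n-2)/(1-rho^2)) = 2.0657 ~ t(5).
Step 5: Two-sided p-value from the t-distribution with 5 df = 0.093750.
Step 6: alpha = 0.1. reject H0.

rho = 0.6786, p = 0.093750, reject H0 at alpha = 0.1.


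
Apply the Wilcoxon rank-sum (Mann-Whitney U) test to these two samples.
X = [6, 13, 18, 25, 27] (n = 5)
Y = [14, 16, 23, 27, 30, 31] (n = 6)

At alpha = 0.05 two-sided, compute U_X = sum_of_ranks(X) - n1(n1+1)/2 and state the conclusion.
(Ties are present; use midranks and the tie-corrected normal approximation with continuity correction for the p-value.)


Step 1: Combine and sort all 11 observations; assign midranks.
sorted (value, group): (6,X), (13,X), (14,Y), (16,Y), (18,X), (23,Y), (25,X), (27,X), (27,Y), (30,Y), (31,Y)
ranks: 6->1, 13->2, 14->3, 16->4, 18->5, 23->6, 25->7, 27->8.5, 27->8.5, 30->10, 31->11
Step 2: Rank sum for X: R1 = 1 + 2 + 5 + 7 + 8.5 = 23.5.
Step 3: U_X = R1 - n1(n1+1)/2 = 23.5 - 5*6/2 = 23.5 - 15 = 8.5.
       U_Y = n1*n2 - U_X = 30 - 8.5 = 21.5.
Step 4: Ties are present, so use the tie-corrected normal approximation (with continuity correction) for the p-value.
Step 5: p-value = 0.272229; compare to alpha = 0.05. fail to reject H0.

U_X = 8.5, p = 0.272229, fail to reject H0 at alpha = 0.05.


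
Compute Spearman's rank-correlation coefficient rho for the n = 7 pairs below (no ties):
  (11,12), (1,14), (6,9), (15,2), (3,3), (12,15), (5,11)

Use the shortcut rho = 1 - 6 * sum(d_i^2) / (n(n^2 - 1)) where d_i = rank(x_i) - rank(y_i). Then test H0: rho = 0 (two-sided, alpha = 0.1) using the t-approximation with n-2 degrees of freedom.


Step 1: Rank x and y separately (midranks; no ties here).
rank(x): 11->5, 1->1, 6->4, 15->7, 3->2, 12->6, 5->3
rank(y): 12->5, 14->6, 9->3, 2->1, 3->2, 15->7, 11->4
Step 2: d_i = R_x(i) - R_y(i); compute d_i^2.
  (5-5)^2=0, (1-6)^2=25, (4-3)^2=1, (7-1)^2=36, (2-2)^2=0, (6-7)^2=1, (3-4)^2=1
sum(d^2) = 64.
Step 3: rho = 1 - 6*64 / (7*(7^2 - 1)) = 1 - 384/336 = -0.142857.
Step 4: Under H0, t = rho * sqrt((n-2)/(1-rho^2)) = -0.3227 ~ t(5).
Step 5: Two-sided p-value from the t-distribution with 5 df = 0.759945.
Step 6: alpha = 0.1. fail to reject H0.

rho = -0.1429, p = 0.759945, fail to reject H0 at alpha = 0.1.


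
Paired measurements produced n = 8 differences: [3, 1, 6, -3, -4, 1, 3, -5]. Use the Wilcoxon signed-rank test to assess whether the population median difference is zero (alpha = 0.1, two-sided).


Step 1: Drop any zero differences (none here) and take |d_i|.
|d| = [3, 1, 6, 3, 4, 1, 3, 5]
Step 2: Midrank |d_i| (ties get averaged ranks).
ranks: |3|->4, |1|->1.5, |6|->8, |3|->4, |4|->6, |1|->1.5, |3|->4, |5|->7
Step 3: Attach original signs; sum ranks with positive sign and with negative sign.
W+ = 4 + 1.5 + 8 + 1.5 + 4 = 19
W- = 4 + 6 + 7 = 17
(Check: W+ + W- = 36 should equal n(n+1)/2 = 36.)
Step 4: Test statistic W = min(W+, W-) = 17.
Step 5: Ties in |d|, so use the tie-corrected normal approximation.
        E[W] = n(n+1)/4 = 8*9/4 = 18.
        Tie groups: |d|=1 (t=2), |d|=3 (t=3); sum(t^3 - t) = 30.
        Var[W] = n(n+1)(2n+1)/24 - sum(t^3-t)/48 = 1224/24 - 30/48 = 50.375.
        z = (W - E[W]) / sqrt(Var[W]) = (17 - 18) / 7.0975 = -0.1409.
        Two-sided p = 2*Phi(z) = 0.887954.
Step 6: alpha = 0.1. fail to reject H0.

W+ = 19, W- = 17, W = min = 17, p = 0.887954, fail to reject H0.


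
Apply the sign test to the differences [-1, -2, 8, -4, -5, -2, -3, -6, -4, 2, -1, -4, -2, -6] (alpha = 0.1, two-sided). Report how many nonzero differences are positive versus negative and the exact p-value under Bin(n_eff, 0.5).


Step 1: Discard zero differences. Original n = 14; n_eff = number of nonzero differences = 14.
Nonzero differences (with sign): -1, -2, +8, -4, -5, -2, -3, -6, -4, +2, -1, -4, -2, -6
Step 2: Count signs: positive = 2, negative = 12.
Step 3: Under H0: P(positive) = 0.5, so the number of positives S ~ Bin(14, 0.5).
Step 4: Two-sided exact p-value = sum of Bin(14,0.5) probabilities at or below the observed probability = 0.012939.
Step 5: alpha = 0.1. reject H0.

n_eff = 14, pos = 2, neg = 12, p = 0.012939, reject H0.


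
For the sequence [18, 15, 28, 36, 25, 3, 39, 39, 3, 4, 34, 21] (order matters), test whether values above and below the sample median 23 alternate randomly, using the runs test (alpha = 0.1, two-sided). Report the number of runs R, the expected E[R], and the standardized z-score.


Step 1: Compute median = 23; label A = above, B = below.
Labels in order: BBAAABAABBAB  (n_A = 6, n_B = 6)
Step 2: Count runs R = 7.
Step 3: Under H0 (random ordering), E[R] = 2*n_A*n_B/(n_A+n_B) + 1 = 2*6*6/12 + 1 = 7.0000.
        Var[R] = 2*n_A*n_B*(2*n_A*n_B - n_A - n_B) / ((n_A+n_B)^2 * (n_A+n_B-1)) = 4320/1584 = 2.7273.
        SD[R] = 1.6514.
Step 4: R = E[R], so z = 0 with no continuity correction.
Step 5: Two-sided p-value via normal approximation = 2*(1 - Phi(|z|)) = 1.000000.
Step 6: alpha = 0.1. fail to reject H0.

R = 7, z = 0.0000, p = 1.000000, fail to reject H0.


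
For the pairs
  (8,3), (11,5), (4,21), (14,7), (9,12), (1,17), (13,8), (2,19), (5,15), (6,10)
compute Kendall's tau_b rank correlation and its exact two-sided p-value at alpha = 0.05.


Step 1: Enumerate the 45 unordered pairs (i,j) with i<j and classify each by sign(x_j-x_i) * sign(y_j-y_i).
  (1,2):dx=+3,dy=+2->C; (1,3):dx=-4,dy=+18->D; (1,4):dx=+6,dy=+4->C; (1,5):dx=+1,dy=+9->C
  (1,6):dx=-7,dy=+14->D; (1,7):dx=+5,dy=+5->C; (1,8):dx=-6,dy=+16->D; (1,9):dx=-3,dy=+12->D
  (1,10):dx=-2,dy=+7->D; (2,3):dx=-7,dy=+16->D; (2,4):dx=+3,dy=+2->C; (2,5):dx=-2,dy=+7->D
  (2,6):dx=-10,dy=+12->D; (2,7):dx=+2,dy=+3->C; (2,8):dx=-9,dy=+14->D; (2,9):dx=-6,dy=+10->D
  (2,10):dx=-5,dy=+5->D; (3,4):dx=+10,dy=-14->D; (3,5):dx=+5,dy=-9->D; (3,6):dx=-3,dy=-4->C
  (3,7):dx=+9,dy=-13->D; (3,8):dx=-2,dy=-2->C; (3,9):dx=+1,dy=-6->D; (3,10):dx=+2,dy=-11->D
  (4,5):dx=-5,dy=+5->D; (4,6):dx=-13,dy=+10->D; (4,7):dx=-1,dy=+1->D; (4,8):dx=-12,dy=+12->D
  (4,9):dx=-9,dy=+8->D; (4,10):dx=-8,dy=+3->D; (5,6):dx=-8,dy=+5->D; (5,7):dx=+4,dy=-4->D
  (5,8):dx=-7,dy=+7->D; (5,9):dx=-4,dy=+3->D; (5,10):dx=-3,dy=-2->C; (6,7):dx=+12,dy=-9->D
  (6,8):dx=+1,dy=+2->C; (6,9):dx=+4,dy=-2->D; (6,10):dx=+5,dy=-7->D; (7,8):dx=-11,dy=+11->D
  (7,9):dx=-8,dy=+7->D; (7,10):dx=-7,dy=+2->D; (8,9):dx=+3,dy=-4->D; (8,10):dx=+4,dy=-9->D
  (9,10):dx=+1,dy=-5->D
Step 2: C = 10, D = 35, total pairs = 45.
Step 3: tau = (C - D)/(n(n-1)/2) = (10 - 35)/45 = -0.555556.
Step 4: Exact two-sided p-value (enumerate n! = 3628800 permutations of y under H0): p = 0.028609.
Step 5: alpha = 0.05. reject H0.

tau_b = -0.5556 (C=10, D=35), p = 0.028609, reject H0.


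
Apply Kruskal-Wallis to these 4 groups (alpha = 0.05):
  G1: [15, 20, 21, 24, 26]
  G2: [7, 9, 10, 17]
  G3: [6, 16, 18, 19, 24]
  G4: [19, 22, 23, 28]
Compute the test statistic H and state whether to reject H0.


Step 1: Combine all N = 18 observations and assign midranks.
sorted (value, group, rank): (6,G3,1), (7,G2,2), (9,G2,3), (10,G2,4), (15,G1,5), (16,G3,6), (17,G2,7), (18,G3,8), (19,G3,9.5), (19,G4,9.5), (20,G1,11), (21,G1,12), (22,G4,13), (23,G4,14), (24,G1,15.5), (24,G3,15.5), (26,G1,17), (28,G4,18)
Step 2: Sum ranks within each group.
R_1 = 60.5 (n_1 = 5)
R_2 = 16 (n_2 = 4)
R_3 = 40 (n_3 = 5)
R_4 = 54.5 (n_4 = 4)
Step 3: H = 12/(N(N+1)) * sum(R_i^2/n_i) - 3(N+1)
     = 12/(18*19) * (60.5^2/5 + 16^2/4 + 40^2/5 + 54.5^2/4) - 3*19
     = 0.035088 * 1858.61 - 57
     = 8.214474.
Step 4: Ties present; correction factor C = 1 - 12/(18^3 - 18) = 0.997936. Corrected H = 8.214474 / 0.997936 = 8.231463.
Step 5: Under H0, H ~ chi^2(3); p-value = 0.041463.
Step 6: alpha = 0.05. reject H0.

H = 8.2315, df = 3, p = 0.041463, reject H0.


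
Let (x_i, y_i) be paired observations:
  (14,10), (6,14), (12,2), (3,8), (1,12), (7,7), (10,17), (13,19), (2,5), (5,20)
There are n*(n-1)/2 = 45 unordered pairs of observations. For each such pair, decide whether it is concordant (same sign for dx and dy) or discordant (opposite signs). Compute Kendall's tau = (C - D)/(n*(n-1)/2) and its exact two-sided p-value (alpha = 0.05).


Step 1: Enumerate the 45 unordered pairs (i,j) with i<j and classify each by sign(x_j-x_i) * sign(y_j-y_i).
  (1,2):dx=-8,dy=+4->D; (1,3):dx=-2,dy=-8->C; (1,4):dx=-11,dy=-2->C; (1,5):dx=-13,dy=+2->D
  (1,6):dx=-7,dy=-3->C; (1,7):dx=-4,dy=+7->D; (1,8):dx=-1,dy=+9->D; (1,9):dx=-12,dy=-5->C
  (1,10):dx=-9,dy=+10->D; (2,3):dx=+6,dy=-12->D; (2,4):dx=-3,dy=-6->C; (2,5):dx=-5,dy=-2->C
  (2,6):dx=+1,dy=-7->D; (2,7):dx=+4,dy=+3->C; (2,8):dx=+7,dy=+5->C; (2,9):dx=-4,dy=-9->C
  (2,10):dx=-1,dy=+6->D; (3,4):dx=-9,dy=+6->D; (3,5):dx=-11,dy=+10->D; (3,6):dx=-5,dy=+5->D
  (3,7):dx=-2,dy=+15->D; (3,8):dx=+1,dy=+17->C; (3,9):dx=-10,dy=+3->D; (3,10):dx=-7,dy=+18->D
  (4,5):dx=-2,dy=+4->D; (4,6):dx=+4,dy=-1->D; (4,7):dx=+7,dy=+9->C; (4,8):dx=+10,dy=+11->C
  (4,9):dx=-1,dy=-3->C; (4,10):dx=+2,dy=+12->C; (5,6):dx=+6,dy=-5->D; (5,7):dx=+9,dy=+5->C
  (5,8):dx=+12,dy=+7->C; (5,9):dx=+1,dy=-7->D; (5,10):dx=+4,dy=+8->C; (6,7):dx=+3,dy=+10->C
  (6,8):dx=+6,dy=+12->C; (6,9):dx=-5,dy=-2->C; (6,10):dx=-2,dy=+13->D; (7,8):dx=+3,dy=+2->C
  (7,9):dx=-8,dy=-12->C; (7,10):dx=-5,dy=+3->D; (8,9):dx=-11,dy=-14->C; (8,10):dx=-8,dy=+1->D
  (9,10):dx=+3,dy=+15->C
Step 2: C = 24, D = 21, total pairs = 45.
Step 3: tau = (C - D)/(n(n-1)/2) = (24 - 21)/45 = 0.066667.
Step 4: Exact two-sided p-value (enumerate n! = 3628800 permutations of y under H0): p = 0.861801.
Step 5: alpha = 0.05. fail to reject H0.

tau_b = 0.0667 (C=24, D=21), p = 0.861801, fail to reject H0.


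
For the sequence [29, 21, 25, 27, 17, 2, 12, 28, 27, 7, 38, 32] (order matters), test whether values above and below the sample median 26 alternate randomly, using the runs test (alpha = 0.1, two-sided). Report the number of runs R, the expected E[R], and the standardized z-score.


Step 1: Compute median = 26; label A = above, B = below.
Labels in order: ABBABBBAABAA  (n_A = 6, n_B = 6)
Step 2: Count runs R = 7.
Step 3: Under H0 (random ordering), E[R] = 2*n_A*n_B/(n_A+n_B) + 1 = 2*6*6/12 + 1 = 7.0000.
        Var[R] = 2*n_A*n_B*(2*n_A*n_B - n_A - n_B) / ((n_A+n_B)^2 * (n_A+n_B-1)) = 4320/1584 = 2.7273.
        SD[R] = 1.6514.
Step 4: R = E[R], so z = 0 with no continuity correction.
Step 5: Two-sided p-value via normal approximation = 2*(1 - Phi(|z|)) = 1.000000.
Step 6: alpha = 0.1. fail to reject H0.

R = 7, z = 0.0000, p = 1.000000, fail to reject H0.


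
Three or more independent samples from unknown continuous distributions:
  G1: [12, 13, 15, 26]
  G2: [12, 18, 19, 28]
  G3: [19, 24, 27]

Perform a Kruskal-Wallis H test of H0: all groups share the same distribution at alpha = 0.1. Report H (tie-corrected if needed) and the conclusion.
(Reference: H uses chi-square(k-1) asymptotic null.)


Step 1: Combine all N = 11 observations and assign midranks.
sorted (value, group, rank): (12,G1,1.5), (12,G2,1.5), (13,G1,3), (15,G1,4), (18,G2,5), (19,G2,6.5), (19,G3,6.5), (24,G3,8), (26,G1,9), (27,G3,10), (28,G2,11)
Step 2: Sum ranks within each group.
R_1 = 17.5 (n_1 = 4)
R_2 = 24 (n_2 = 4)
R_3 = 24.5 (n_3 = 3)
Step 3: H = 12/(N(N+1)) * sum(R_i^2/n_i) - 3(N+1)
     = 12/(11*12) * (17.5^2/4 + 24^2/4 + 24.5^2/3) - 3*12
     = 0.090909 * 420.646 - 36
     = 2.240530.
Step 4: Ties present; correction factor C = 1 - 12/(11^3 - 11) = 0.990909. Corrected H = 2.240530 / 0.990909 = 2.261086.
Step 5: Under H0, H ~ chi^2(2); p-value = 0.322858.
Step 6: alpha = 0.1. fail to reject H0.

H = 2.2611, df = 2, p = 0.322858, fail to reject H0.


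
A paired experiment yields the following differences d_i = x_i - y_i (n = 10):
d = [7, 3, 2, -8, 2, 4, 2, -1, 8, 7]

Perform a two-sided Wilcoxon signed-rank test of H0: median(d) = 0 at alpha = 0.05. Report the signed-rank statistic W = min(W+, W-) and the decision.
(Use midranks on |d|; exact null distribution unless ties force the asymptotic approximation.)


Step 1: Drop any zero differences (none here) and take |d_i|.
|d| = [7, 3, 2, 8, 2, 4, 2, 1, 8, 7]
Step 2: Midrank |d_i| (ties get averaged ranks).
ranks: |7|->7.5, |3|->5, |2|->3, |8|->9.5, |2|->3, |4|->6, |2|->3, |1|->1, |8|->9.5, |7|->7.5
Step 3: Attach original signs; sum ranks with positive sign and with negative sign.
W+ = 7.5 + 5 + 3 + 3 + 6 + 3 + 9.5 + 7.5 = 44.5
W- = 9.5 + 1 = 10.5
(Check: W+ + W- = 55 should equal n(n+1)/2 = 55.)
Step 4: Test statistic W = min(W+, W-) = 10.5.
Step 5: Ties in |d|, so use the tie-corrected normal approximation.
        E[W] = n(n+1)/4 = 10*11/4 = 27.5.
        Tie groups: |d|=2 (t=3), |d|=7 (t=2), |d|=8 (t=2); sum(t^3 - t) = 36.
        Var[W] = n(n+1)(2n+1)/24 - sum(t^3-t)/48 = 2310/24 - 36/48 = 95.5.
        z = (W - E[W]) / sqrt(Var[W]) = (10.5 - 27.5) / 9.7724 = -1.7396.
        Two-sided p = 2*Phi(z) = 0.081931.
Step 6: alpha = 0.05. fail to reject H0.

W+ = 44.5, W- = 10.5, W = min = 10.5, p = 0.081931, fail to reject H0.


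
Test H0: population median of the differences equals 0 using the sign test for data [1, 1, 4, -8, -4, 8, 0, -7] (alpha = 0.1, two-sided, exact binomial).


Step 1: Discard zero differences. Original n = 8; n_eff = number of nonzero differences = 7.
Nonzero differences (with sign): +1, +1, +4, -8, -4, +8, -7
Step 2: Count signs: positive = 4, negative = 3.
Step 3: Under H0: P(positive) = 0.5, so the number of positives S ~ Bin(7, 0.5).
Step 4: Two-sided exact p-value = sum of Bin(7,0.5) probabilities at or below the observed probability = 1.000000.
Step 5: alpha = 0.1. fail to reject H0.

n_eff = 7, pos = 4, neg = 3, p = 1.000000, fail to reject H0.


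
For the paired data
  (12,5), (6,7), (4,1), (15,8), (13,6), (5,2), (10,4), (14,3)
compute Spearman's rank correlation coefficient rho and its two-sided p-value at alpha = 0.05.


Step 1: Rank x and y separately (midranks; no ties here).
rank(x): 12->5, 6->3, 4->1, 15->8, 13->6, 5->2, 10->4, 14->7
rank(y): 5->5, 7->7, 1->1, 8->8, 6->6, 2->2, 4->4, 3->3
Step 2: d_i = R_x(i) - R_y(i); compute d_i^2.
  (5-5)^2=0, (3-7)^2=16, (1-1)^2=0, (8-8)^2=0, (6-6)^2=0, (2-2)^2=0, (4-4)^2=0, (7-3)^2=16
sum(d^2) = 32.
Step 3: rho = 1 - 6*32 / (8*(8^2 - 1)) = 1 - 192/504 = 0.619048.
Step 4: Under H0, t = rho * sqrt((n-2)/(1-rho^2)) = 1.9308 ~ t(6).
Step 5: Two-sided p-value from the t-distribution with 6 df = 0.101733.
Step 6: alpha = 0.05. fail to reject H0.

rho = 0.6190, p = 0.101733, fail to reject H0 at alpha = 0.05.


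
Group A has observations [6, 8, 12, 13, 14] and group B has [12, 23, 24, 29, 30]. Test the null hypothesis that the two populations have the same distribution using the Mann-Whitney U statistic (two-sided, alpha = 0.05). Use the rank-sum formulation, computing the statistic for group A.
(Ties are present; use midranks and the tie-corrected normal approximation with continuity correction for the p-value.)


Step 1: Combine and sort all 10 observations; assign midranks.
sorted (value, group): (6,X), (8,X), (12,X), (12,Y), (13,X), (14,X), (23,Y), (24,Y), (29,Y), (30,Y)
ranks: 6->1, 8->2, 12->3.5, 12->3.5, 13->5, 14->6, 23->7, 24->8, 29->9, 30->10
Step 2: Rank sum for X: R1 = 1 + 2 + 3.5 + 5 + 6 = 17.5.
Step 3: U_X = R1 - n1(n1+1)/2 = 17.5 - 5*6/2 = 17.5 - 15 = 2.5.
       U_Y = n1*n2 - U_X = 25 - 2.5 = 22.5.
Step 4: Ties are present, so use the tie-corrected normal approximation (with continuity correction) for the p-value.
Step 5: p-value = 0.046533; compare to alpha = 0.05. reject H0.

U_X = 2.5, p = 0.046533, reject H0 at alpha = 0.05.


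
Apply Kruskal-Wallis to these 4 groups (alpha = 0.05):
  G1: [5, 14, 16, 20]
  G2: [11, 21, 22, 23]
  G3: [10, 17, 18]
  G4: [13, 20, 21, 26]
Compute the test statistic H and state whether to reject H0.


Step 1: Combine all N = 15 observations and assign midranks.
sorted (value, group, rank): (5,G1,1), (10,G3,2), (11,G2,3), (13,G4,4), (14,G1,5), (16,G1,6), (17,G3,7), (18,G3,8), (20,G1,9.5), (20,G4,9.5), (21,G2,11.5), (21,G4,11.5), (22,G2,13), (23,G2,14), (26,G4,15)
Step 2: Sum ranks within each group.
R_1 = 21.5 (n_1 = 4)
R_2 = 41.5 (n_2 = 4)
R_3 = 17 (n_3 = 3)
R_4 = 40 (n_4 = 4)
Step 3: H = 12/(N(N+1)) * sum(R_i^2/n_i) - 3(N+1)
     = 12/(15*16) * (21.5^2/4 + 41.5^2/4 + 17^2/3 + 40^2/4) - 3*16
     = 0.050000 * 1042.46 - 48
     = 4.122917.
Step 4: Ties present; correction factor C = 1 - 12/(15^3 - 15) = 0.996429. Corrected H = 4.122917 / 0.996429 = 4.137694.
Step 5: Under H0, H ~ chi^2(3); p-value = 0.246974.
Step 6: alpha = 0.05. fail to reject H0.

H = 4.1377, df = 3, p = 0.246974, fail to reject H0.


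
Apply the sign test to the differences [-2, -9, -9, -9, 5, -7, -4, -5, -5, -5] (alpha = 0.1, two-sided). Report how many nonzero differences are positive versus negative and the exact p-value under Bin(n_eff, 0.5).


Step 1: Discard zero differences. Original n = 10; n_eff = number of nonzero differences = 10.
Nonzero differences (with sign): -2, -9, -9, -9, +5, -7, -4, -5, -5, -5
Step 2: Count signs: positive = 1, negative = 9.
Step 3: Under H0: P(positive) = 0.5, so the number of positives S ~ Bin(10, 0.5).
Step 4: Two-sided exact p-value = sum of Bin(10,0.5) probabilities at or below the observed probability = 0.021484.
Step 5: alpha = 0.1. reject H0.

n_eff = 10, pos = 1, neg = 9, p = 0.021484, reject H0.


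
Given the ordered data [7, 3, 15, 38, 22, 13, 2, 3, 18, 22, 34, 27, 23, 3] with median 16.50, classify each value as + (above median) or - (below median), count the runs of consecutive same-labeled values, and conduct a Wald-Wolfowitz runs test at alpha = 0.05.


Step 1: Compute median = 16.50; label A = above, B = below.
Labels in order: BBBAABBBAAAAAB  (n_A = 7, n_B = 7)
Step 2: Count runs R = 5.
Step 3: Under H0 (random ordering), E[R] = 2*n_A*n_B/(n_A+n_B) + 1 = 2*7*7/14 + 1 = 8.0000.
        Var[R] = 2*n_A*n_B*(2*n_A*n_B - n_A - n_B) / ((n_A+n_B)^2 * (n_A+n_B-1)) = 8232/2548 = 3.2308.
        SD[R] = 1.7974.
Step 4: Continuity-corrected z = (R + 0.5 - E[R]) / SD[R] = (5 + 0.5 - 8.0000) / 1.7974 = -1.3909.
Step 5: Two-sided p-value via normal approximation = 2*(1 - Phi(|z|)) = 0.164264.
Step 6: alpha = 0.05. fail to reject H0.

R = 5, z = -1.3909, p = 0.164264, fail to reject H0.


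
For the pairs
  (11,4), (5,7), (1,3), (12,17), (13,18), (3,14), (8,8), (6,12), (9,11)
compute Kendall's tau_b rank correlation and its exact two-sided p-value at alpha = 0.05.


Step 1: Enumerate the 36 unordered pairs (i,j) with i<j and classify each by sign(x_j-x_i) * sign(y_j-y_i).
  (1,2):dx=-6,dy=+3->D; (1,3):dx=-10,dy=-1->C; (1,4):dx=+1,dy=+13->C; (1,5):dx=+2,dy=+14->C
  (1,6):dx=-8,dy=+10->D; (1,7):dx=-3,dy=+4->D; (1,8):dx=-5,dy=+8->D; (1,9):dx=-2,dy=+7->D
  (2,3):dx=-4,dy=-4->C; (2,4):dx=+7,dy=+10->C; (2,5):dx=+8,dy=+11->C; (2,6):dx=-2,dy=+7->D
  (2,7):dx=+3,dy=+1->C; (2,8):dx=+1,dy=+5->C; (2,9):dx=+4,dy=+4->C; (3,4):dx=+11,dy=+14->C
  (3,5):dx=+12,dy=+15->C; (3,6):dx=+2,dy=+11->C; (3,7):dx=+7,dy=+5->C; (3,8):dx=+5,dy=+9->C
  (3,9):dx=+8,dy=+8->C; (4,5):dx=+1,dy=+1->C; (4,6):dx=-9,dy=-3->C; (4,7):dx=-4,dy=-9->C
  (4,8):dx=-6,dy=-5->C; (4,9):dx=-3,dy=-6->C; (5,6):dx=-10,dy=-4->C; (5,7):dx=-5,dy=-10->C
  (5,8):dx=-7,dy=-6->C; (5,9):dx=-4,dy=-7->C; (6,7):dx=+5,dy=-6->D; (6,8):dx=+3,dy=-2->D
  (6,9):dx=+6,dy=-3->D; (7,8):dx=-2,dy=+4->D; (7,9):dx=+1,dy=+3->C; (8,9):dx=+3,dy=-1->D
Step 2: C = 25, D = 11, total pairs = 36.
Step 3: tau = (C - D)/(n(n-1)/2) = (25 - 11)/36 = 0.388889.
Step 4: Exact two-sided p-value (enumerate n! = 362880 permutations of y under H0): p = 0.180181.
Step 5: alpha = 0.05. fail to reject H0.

tau_b = 0.3889 (C=25, D=11), p = 0.180181, fail to reject H0.


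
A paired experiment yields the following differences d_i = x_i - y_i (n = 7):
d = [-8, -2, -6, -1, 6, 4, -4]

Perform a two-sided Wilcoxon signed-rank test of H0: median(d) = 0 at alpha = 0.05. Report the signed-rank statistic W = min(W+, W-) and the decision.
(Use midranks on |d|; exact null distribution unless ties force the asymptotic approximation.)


Step 1: Drop any zero differences (none here) and take |d_i|.
|d| = [8, 2, 6, 1, 6, 4, 4]
Step 2: Midrank |d_i| (ties get averaged ranks).
ranks: |8|->7, |2|->2, |6|->5.5, |1|->1, |6|->5.5, |4|->3.5, |4|->3.5
Step 3: Attach original signs; sum ranks with positive sign and with negative sign.
W+ = 5.5 + 3.5 = 9
W- = 7 + 2 + 5.5 + 1 + 3.5 = 19
(Check: W+ + W- = 28 should equal n(n+1)/2 = 28.)
Step 4: Test statistic W = min(W+, W-) = 9.
Step 5: Ties in |d|, so use the tie-corrected normal approximation.
        E[W] = n(n+1)/4 = 7*8/4 = 14.
        Tie groups: |d|=4 (t=2), |d|=6 (t=2); sum(t^3 - t) = 12.
        Var[W] = n(n+1)(2n+1)/24 - sum(t^3-t)/48 = 840/24 - 12/48 = 34.75.
        z = (W - E[W]) / sqrt(Var[W]) = (9 - 14) / 5.8949 = -0.8482.
        Two-sided p = 2*Phi(z) = 0.396333.
Step 6: alpha = 0.05. fail to reject H0.

W+ = 9, W- = 19, W = min = 9, p = 0.396333, fail to reject H0.


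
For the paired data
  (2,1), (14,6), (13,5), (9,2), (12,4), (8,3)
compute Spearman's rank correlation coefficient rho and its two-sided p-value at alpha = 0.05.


Step 1: Rank x and y separately (midranks; no ties here).
rank(x): 2->1, 14->6, 13->5, 9->3, 12->4, 8->2
rank(y): 1->1, 6->6, 5->5, 2->2, 4->4, 3->3
Step 2: d_i = R_x(i) - R_y(i); compute d_i^2.
  (1-1)^2=0, (6-6)^2=0, (5-5)^2=0, (3-2)^2=1, (4-4)^2=0, (2-3)^2=1
sum(d^2) = 2.
Step 3: rho = 1 - 6*2 / (6*(6^2 - 1)) = 1 - 12/210 = 0.942857.
Step 4: Under H0, t = rho * sqrt((n-2)/(1-rho^2)) = 5.6595 ~ t(4).
Step 5: Two-sided p-value from the t-distribution with 4 df = 0.004805.
Step 6: alpha = 0.05. reject H0.

rho = 0.9429, p = 0.004805, reject H0 at alpha = 0.05.


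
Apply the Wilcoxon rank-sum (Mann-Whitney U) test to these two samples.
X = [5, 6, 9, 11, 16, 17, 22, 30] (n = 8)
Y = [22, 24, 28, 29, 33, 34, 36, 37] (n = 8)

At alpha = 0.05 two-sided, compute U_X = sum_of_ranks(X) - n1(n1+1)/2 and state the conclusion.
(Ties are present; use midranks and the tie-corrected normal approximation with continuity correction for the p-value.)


Step 1: Combine and sort all 16 observations; assign midranks.
sorted (value, group): (5,X), (6,X), (9,X), (11,X), (16,X), (17,X), (22,X), (22,Y), (24,Y), (28,Y), (29,Y), (30,X), (33,Y), (34,Y), (36,Y), (37,Y)
ranks: 5->1, 6->2, 9->3, 11->4, 16->5, 17->6, 22->7.5, 22->7.5, 24->9, 28->10, 29->11, 30->12, 33->13, 34->14, 36->15, 37->16
Step 2: Rank sum for X: R1 = 1 + 2 + 3 + 4 + 5 + 6 + 7.5 + 12 = 40.5.
Step 3: U_X = R1 - n1(n1+1)/2 = 40.5 - 8*9/2 = 40.5 - 36 = 4.5.
       U_Y = n1*n2 - U_X = 64 - 4.5 = 59.5.
Step 4: Ties are present, so use the tie-corrected normal approximation (with continuity correction) for the p-value.
Step 5: p-value = 0.004545; compare to alpha = 0.05. reject H0.

U_X = 4.5, p = 0.004545, reject H0 at alpha = 0.05.


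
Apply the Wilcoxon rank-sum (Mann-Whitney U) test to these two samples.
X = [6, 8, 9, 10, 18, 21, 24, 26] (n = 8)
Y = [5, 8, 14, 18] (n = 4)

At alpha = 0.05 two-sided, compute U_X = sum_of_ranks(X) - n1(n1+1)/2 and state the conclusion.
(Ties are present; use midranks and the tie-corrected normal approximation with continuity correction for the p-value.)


Step 1: Combine and sort all 12 observations; assign midranks.
sorted (value, group): (5,Y), (6,X), (8,X), (8,Y), (9,X), (10,X), (14,Y), (18,X), (18,Y), (21,X), (24,X), (26,X)
ranks: 5->1, 6->2, 8->3.5, 8->3.5, 9->5, 10->6, 14->7, 18->8.5, 18->8.5, 21->10, 24->11, 26->12
Step 2: Rank sum for X: R1 = 2 + 3.5 + 5 + 6 + 8.5 + 10 + 11 + 12 = 58.
Step 3: U_X = R1 - n1(n1+1)/2 = 58 - 8*9/2 = 58 - 36 = 22.
       U_Y = n1*n2 - U_X = 32 - 22 = 10.
Step 4: Ties are present, so use the tie-corrected normal approximation (with continuity correction) for the p-value.
Step 5: p-value = 0.348547; compare to alpha = 0.05. fail to reject H0.

U_X = 22, p = 0.348547, fail to reject H0 at alpha = 0.05.


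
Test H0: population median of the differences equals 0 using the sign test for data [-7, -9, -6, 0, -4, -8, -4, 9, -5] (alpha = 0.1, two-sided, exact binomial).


Step 1: Discard zero differences. Original n = 9; n_eff = number of nonzero differences = 8.
Nonzero differences (with sign): -7, -9, -6, -4, -8, -4, +9, -5
Step 2: Count signs: positive = 1, negative = 7.
Step 3: Under H0: P(positive) = 0.5, so the number of positives S ~ Bin(8, 0.5).
Step 4: Two-sided exact p-value = sum of Bin(8,0.5) probabilities at or below the observed probability = 0.070312.
Step 5: alpha = 0.1. reject H0.

n_eff = 8, pos = 1, neg = 7, p = 0.070312, reject H0.


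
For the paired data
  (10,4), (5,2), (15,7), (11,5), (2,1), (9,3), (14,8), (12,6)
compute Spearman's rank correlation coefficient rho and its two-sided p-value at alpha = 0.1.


Step 1: Rank x and y separately (midranks; no ties here).
rank(x): 10->4, 5->2, 15->8, 11->5, 2->1, 9->3, 14->7, 12->6
rank(y): 4->4, 2->2, 7->7, 5->5, 1->1, 3->3, 8->8, 6->6
Step 2: d_i = R_x(i) - R_y(i); compute d_i^2.
  (4-4)^2=0, (2-2)^2=0, (8-7)^2=1, (5-5)^2=0, (1-1)^2=0, (3-3)^2=0, (7-8)^2=1, (6-6)^2=0
sum(d^2) = 2.
Step 3: rho = 1 - 6*2 / (8*(8^2 - 1)) = 1 - 12/504 = 0.976190.
Step 4: Under H0, t = rho * sqrt((n-2)/(1-rho^2)) = 11.0235 ~ t(6).
Step 5: Two-sided p-value from the t-distribution with 6 df = 0.000033.
Step 6: alpha = 0.1. reject H0.

rho = 0.9762, p = 0.000033, reject H0 at alpha = 0.1.


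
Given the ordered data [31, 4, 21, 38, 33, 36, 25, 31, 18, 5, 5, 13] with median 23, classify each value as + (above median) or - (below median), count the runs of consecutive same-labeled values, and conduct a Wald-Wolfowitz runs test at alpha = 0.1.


Step 1: Compute median = 23; label A = above, B = below.
Labels in order: ABBAAAAABBBB  (n_A = 6, n_B = 6)
Step 2: Count runs R = 4.
Step 3: Under H0 (random ordering), E[R] = 2*n_A*n_B/(n_A+n_B) + 1 = 2*6*6/12 + 1 = 7.0000.
        Var[R] = 2*n_A*n_B*(2*n_A*n_B - n_A - n_B) / ((n_A+n_B)^2 * (n_A+n_B-1)) = 4320/1584 = 2.7273.
        SD[R] = 1.6514.
Step 4: Continuity-corrected z = (R + 0.5 - E[R]) / SD[R] = (4 + 0.5 - 7.0000) / 1.6514 = -1.5138.
Step 5: Two-sided p-value via normal approximation = 2*(1 - Phi(|z|)) = 0.130070.
Step 6: alpha = 0.1. fail to reject H0.

R = 4, z = -1.5138, p = 0.130070, fail to reject H0.


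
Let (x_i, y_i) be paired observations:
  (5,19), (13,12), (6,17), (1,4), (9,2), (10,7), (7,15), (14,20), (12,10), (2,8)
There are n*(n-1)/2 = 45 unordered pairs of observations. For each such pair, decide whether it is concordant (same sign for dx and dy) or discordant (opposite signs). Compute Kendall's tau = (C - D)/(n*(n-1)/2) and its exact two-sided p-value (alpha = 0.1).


Step 1: Enumerate the 45 unordered pairs (i,j) with i<j and classify each by sign(x_j-x_i) * sign(y_j-y_i).
  (1,2):dx=+8,dy=-7->D; (1,3):dx=+1,dy=-2->D; (1,4):dx=-4,dy=-15->C; (1,5):dx=+4,dy=-17->D
  (1,6):dx=+5,dy=-12->D; (1,7):dx=+2,dy=-4->D; (1,8):dx=+9,dy=+1->C; (1,9):dx=+7,dy=-9->D
  (1,10):dx=-3,dy=-11->C; (2,3):dx=-7,dy=+5->D; (2,4):dx=-12,dy=-8->C; (2,5):dx=-4,dy=-10->C
  (2,6):dx=-3,dy=-5->C; (2,7):dx=-6,dy=+3->D; (2,8):dx=+1,dy=+8->C; (2,9):dx=-1,dy=-2->C
  (2,10):dx=-11,dy=-4->C; (3,4):dx=-5,dy=-13->C; (3,5):dx=+3,dy=-15->D; (3,6):dx=+4,dy=-10->D
  (3,7):dx=+1,dy=-2->D; (3,8):dx=+8,dy=+3->C; (3,9):dx=+6,dy=-7->D; (3,10):dx=-4,dy=-9->C
  (4,5):dx=+8,dy=-2->D; (4,6):dx=+9,dy=+3->C; (4,7):dx=+6,dy=+11->C; (4,8):dx=+13,dy=+16->C
  (4,9):dx=+11,dy=+6->C; (4,10):dx=+1,dy=+4->C; (5,6):dx=+1,dy=+5->C; (5,7):dx=-2,dy=+13->D
  (5,8):dx=+5,dy=+18->C; (5,9):dx=+3,dy=+8->C; (5,10):dx=-7,dy=+6->D; (6,7):dx=-3,dy=+8->D
  (6,8):dx=+4,dy=+13->C; (6,9):dx=+2,dy=+3->C; (6,10):dx=-8,dy=+1->D; (7,8):dx=+7,dy=+5->C
  (7,9):dx=+5,dy=-5->D; (7,10):dx=-5,dy=-7->C; (8,9):dx=-2,dy=-10->C; (8,10):dx=-12,dy=-12->C
  (9,10):dx=-10,dy=-2->C
Step 2: C = 27, D = 18, total pairs = 45.
Step 3: tau = (C - D)/(n(n-1)/2) = (27 - 18)/45 = 0.200000.
Step 4: Exact two-sided p-value (enumerate n! = 3628800 permutations of y under H0): p = 0.484313.
Step 5: alpha = 0.1. fail to reject H0.

tau_b = 0.2000 (C=27, D=18), p = 0.484313, fail to reject H0.


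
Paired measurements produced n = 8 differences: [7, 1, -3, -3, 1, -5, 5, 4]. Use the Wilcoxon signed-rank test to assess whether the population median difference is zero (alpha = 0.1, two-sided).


Step 1: Drop any zero differences (none here) and take |d_i|.
|d| = [7, 1, 3, 3, 1, 5, 5, 4]
Step 2: Midrank |d_i| (ties get averaged ranks).
ranks: |7|->8, |1|->1.5, |3|->3.5, |3|->3.5, |1|->1.5, |5|->6.5, |5|->6.5, |4|->5
Step 3: Attach original signs; sum ranks with positive sign and with negative sign.
W+ = 8 + 1.5 + 1.5 + 6.5 + 5 = 22.5
W- = 3.5 + 3.5 + 6.5 = 13.5
(Check: W+ + W- = 36 should equal n(n+1)/2 = 36.)
Step 4: Test statistic W = min(W+, W-) = 13.5.
Step 5: Ties in |d|, so use the tie-corrected normal approximation.
        E[W] = n(n+1)/4 = 8*9/4 = 18.
        Tie groups: |d|=1 (t=2), |d|=3 (t=2), |d|=5 (t=2); sum(t^3 - t) = 18.
        Var[W] = n(n+1)(2n+1)/24 - sum(t^3-t)/48 = 1224/24 - 18/48 = 50.625.
        z = (W - E[W]) / sqrt(Var[W]) = (13.5 - 18) / 7.1151 = -0.6325.
        Two-sided p = 2*Phi(z) = 0.527089.
Step 6: alpha = 0.1. fail to reject H0.

W+ = 22.5, W- = 13.5, W = min = 13.5, p = 0.527089, fail to reject H0.


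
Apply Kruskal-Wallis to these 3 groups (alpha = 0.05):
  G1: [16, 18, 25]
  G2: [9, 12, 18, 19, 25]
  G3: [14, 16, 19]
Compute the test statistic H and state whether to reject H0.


Step 1: Combine all N = 11 observations and assign midranks.
sorted (value, group, rank): (9,G2,1), (12,G2,2), (14,G3,3), (16,G1,4.5), (16,G3,4.5), (18,G1,6.5), (18,G2,6.5), (19,G2,8.5), (19,G3,8.5), (25,G1,10.5), (25,G2,10.5)
Step 2: Sum ranks within each group.
R_1 = 21.5 (n_1 = 3)
R_2 = 28.5 (n_2 = 5)
R_3 = 16 (n_3 = 3)
Step 3: H = 12/(N(N+1)) * sum(R_i^2/n_i) - 3(N+1)
     = 12/(11*12) * (21.5^2/3 + 28.5^2/5 + 16^2/3) - 3*12
     = 0.090909 * 401.867 - 36
     = 0.533333.
Step 4: Ties present; correction factor C = 1 - 24/(11^3 - 11) = 0.981818. Corrected H = 0.533333 / 0.981818 = 0.543210.
Step 5: Under H0, H ~ chi^2(2); p-value = 0.762155.
Step 6: alpha = 0.05. fail to reject H0.

H = 0.5432, df = 2, p = 0.762155, fail to reject H0.


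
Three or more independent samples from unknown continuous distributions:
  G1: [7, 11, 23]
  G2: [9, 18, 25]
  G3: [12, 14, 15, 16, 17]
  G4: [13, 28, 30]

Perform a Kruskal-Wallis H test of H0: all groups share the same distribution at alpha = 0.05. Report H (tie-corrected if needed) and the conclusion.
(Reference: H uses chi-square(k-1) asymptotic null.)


Step 1: Combine all N = 14 observations and assign midranks.
sorted (value, group, rank): (7,G1,1), (9,G2,2), (11,G1,3), (12,G3,4), (13,G4,5), (14,G3,6), (15,G3,7), (16,G3,8), (17,G3,9), (18,G2,10), (23,G1,11), (25,G2,12), (28,G4,13), (30,G4,14)
Step 2: Sum ranks within each group.
R_1 = 15 (n_1 = 3)
R_2 = 24 (n_2 = 3)
R_3 = 34 (n_3 = 5)
R_4 = 32 (n_4 = 3)
Step 3: H = 12/(N(N+1)) * sum(R_i^2/n_i) - 3(N+1)
     = 12/(14*15) * (15^2/3 + 24^2/3 + 34^2/5 + 32^2/3) - 3*15
     = 0.057143 * 839.533 - 45
     = 2.973333.
Step 4: No ties, so H is used without correction.
Step 5: Under H0, H ~ chi^2(3); p-value = 0.395755.
Step 6: alpha = 0.05. fail to reject H0.

H = 2.9733, df = 3, p = 0.395755, fail to reject H0.


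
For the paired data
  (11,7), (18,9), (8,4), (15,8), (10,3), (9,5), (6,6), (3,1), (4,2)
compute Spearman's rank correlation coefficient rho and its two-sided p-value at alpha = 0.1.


Step 1: Rank x and y separately (midranks; no ties here).
rank(x): 11->7, 18->9, 8->4, 15->8, 10->6, 9->5, 6->3, 3->1, 4->2
rank(y): 7->7, 9->9, 4->4, 8->8, 3->3, 5->5, 6->6, 1->1, 2->2
Step 2: d_i = R_x(i) - R_y(i); compute d_i^2.
  (7-7)^2=0, (9-9)^2=0, (4-4)^2=0, (8-8)^2=0, (6-3)^2=9, (5-5)^2=0, (3-6)^2=9, (1-1)^2=0, (2-2)^2=0
sum(d^2) = 18.
Step 3: rho = 1 - 6*18 / (9*(9^2 - 1)) = 1 - 108/720 = 0.850000.
Step 4: Under H0, t = rho * sqrt((n-2)/(1-rho^2)) = 4.2691 ~ t(7).
Step 5: Two-sided p-value from the t-distribution with 7 df = 0.003705.
Step 6: alpha = 0.1. reject H0.

rho = 0.8500, p = 0.003705, reject H0 at alpha = 0.1.


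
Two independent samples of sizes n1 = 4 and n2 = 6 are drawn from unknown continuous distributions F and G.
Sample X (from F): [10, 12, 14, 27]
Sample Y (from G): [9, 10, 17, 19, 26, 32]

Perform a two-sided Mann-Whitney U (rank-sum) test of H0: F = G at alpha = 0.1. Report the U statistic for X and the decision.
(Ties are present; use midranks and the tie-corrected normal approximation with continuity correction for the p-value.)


Step 1: Combine and sort all 10 observations; assign midranks.
sorted (value, group): (9,Y), (10,X), (10,Y), (12,X), (14,X), (17,Y), (19,Y), (26,Y), (27,X), (32,Y)
ranks: 9->1, 10->2.5, 10->2.5, 12->4, 14->5, 17->6, 19->7, 26->8, 27->9, 32->10
Step 2: Rank sum for X: R1 = 2.5 + 4 + 5 + 9 = 20.5.
Step 3: U_X = R1 - n1(n1+1)/2 = 20.5 - 4*5/2 = 20.5 - 10 = 10.5.
       U_Y = n1*n2 - U_X = 24 - 10.5 = 13.5.
Step 4: Ties are present, so use the tie-corrected normal approximation (with continuity correction) for the p-value.
Step 5: p-value = 0.830664; compare to alpha = 0.1. fail to reject H0.

U_X = 10.5, p = 0.830664, fail to reject H0 at alpha = 0.1.


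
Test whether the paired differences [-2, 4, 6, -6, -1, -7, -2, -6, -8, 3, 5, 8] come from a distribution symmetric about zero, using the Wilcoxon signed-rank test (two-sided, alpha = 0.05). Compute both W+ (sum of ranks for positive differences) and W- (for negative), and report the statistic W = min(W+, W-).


Step 1: Drop any zero differences (none here) and take |d_i|.
|d| = [2, 4, 6, 6, 1, 7, 2, 6, 8, 3, 5, 8]
Step 2: Midrank |d_i| (ties get averaged ranks).
ranks: |2|->2.5, |4|->5, |6|->8, |6|->8, |1|->1, |7|->10, |2|->2.5, |6|->8, |8|->11.5, |3|->4, |5|->6, |8|->11.5
Step 3: Attach original signs; sum ranks with positive sign and with negative sign.
W+ = 5 + 8 + 4 + 6 + 11.5 = 34.5
W- = 2.5 + 8 + 1 + 10 + 2.5 + 8 + 11.5 = 43.5
(Check: W+ + W- = 78 should equal n(n+1)/2 = 78.)
Step 4: Test statistic W = min(W+, W-) = 34.5.
Step 5: Ties in |d|, so use the tie-corrected normal approximation.
        E[W] = n(n+1)/4 = 12*13/4 = 39.
        Tie groups: |d|=2 (t=2), |d|=6 (t=3), |d|=8 (t=2); sum(t^3 - t) = 36.
        Var[W] = n(n+1)(2n+1)/24 - sum(t^3-t)/48 = 3900/24 - 36/48 = 161.75.
        z = (W - E[W]) / sqrt(Var[W]) = (34.5 - 39) / 12.7181 = -0.3538.
        Two-sided p = 2*Phi(z) = 0.723469.
Step 6: alpha = 0.05. fail to reject H0.

W+ = 34.5, W- = 43.5, W = min = 34.5, p = 0.723469, fail to reject H0.


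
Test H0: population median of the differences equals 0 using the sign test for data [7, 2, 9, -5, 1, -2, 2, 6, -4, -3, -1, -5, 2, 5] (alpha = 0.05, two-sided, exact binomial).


Step 1: Discard zero differences. Original n = 14; n_eff = number of nonzero differences = 14.
Nonzero differences (with sign): +7, +2, +9, -5, +1, -2, +2, +6, -4, -3, -1, -5, +2, +5
Step 2: Count signs: positive = 8, negative = 6.
Step 3: Under H0: P(positive) = 0.5, so the number of positives S ~ Bin(14, 0.5).
Step 4: Two-sided exact p-value = sum of Bin(14,0.5) probabilities at or below the observed probability = 0.790527.
Step 5: alpha = 0.05. fail to reject H0.

n_eff = 14, pos = 8, neg = 6, p = 0.790527, fail to reject H0.


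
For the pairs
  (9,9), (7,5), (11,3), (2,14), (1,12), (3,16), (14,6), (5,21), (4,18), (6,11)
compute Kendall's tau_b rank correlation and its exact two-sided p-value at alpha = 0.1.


Step 1: Enumerate the 45 unordered pairs (i,j) with i<j and classify each by sign(x_j-x_i) * sign(y_j-y_i).
  (1,2):dx=-2,dy=-4->C; (1,3):dx=+2,dy=-6->D; (1,4):dx=-7,dy=+5->D; (1,5):dx=-8,dy=+3->D
  (1,6):dx=-6,dy=+7->D; (1,7):dx=+5,dy=-3->D; (1,8):dx=-4,dy=+12->D; (1,9):dx=-5,dy=+9->D
  (1,10):dx=-3,dy=+2->D; (2,3):dx=+4,dy=-2->D; (2,4):dx=-5,dy=+9->D; (2,5):dx=-6,dy=+7->D
  (2,6):dx=-4,dy=+11->D; (2,7):dx=+7,dy=+1->C; (2,8):dx=-2,dy=+16->D; (2,9):dx=-3,dy=+13->D
  (2,10):dx=-1,dy=+6->D; (3,4):dx=-9,dy=+11->D; (3,5):dx=-10,dy=+9->D; (3,6):dx=-8,dy=+13->D
  (3,7):dx=+3,dy=+3->C; (3,8):dx=-6,dy=+18->D; (3,9):dx=-7,dy=+15->D; (3,10):dx=-5,dy=+8->D
  (4,5):dx=-1,dy=-2->C; (4,6):dx=+1,dy=+2->C; (4,7):dx=+12,dy=-8->D; (4,8):dx=+3,dy=+7->C
  (4,9):dx=+2,dy=+4->C; (4,10):dx=+4,dy=-3->D; (5,6):dx=+2,dy=+4->C; (5,7):dx=+13,dy=-6->D
  (5,8):dx=+4,dy=+9->C; (5,9):dx=+3,dy=+6->C; (5,10):dx=+5,dy=-1->D; (6,7):dx=+11,dy=-10->D
  (6,8):dx=+2,dy=+5->C; (6,9):dx=+1,dy=+2->C; (6,10):dx=+3,dy=-5->D; (7,8):dx=-9,dy=+15->D
  (7,9):dx=-10,dy=+12->D; (7,10):dx=-8,dy=+5->D; (8,9):dx=-1,dy=-3->C; (8,10):dx=+1,dy=-10->D
  (9,10):dx=+2,dy=-7->D
Step 2: C = 13, D = 32, total pairs = 45.
Step 3: tau = (C - D)/(n(n-1)/2) = (13 - 32)/45 = -0.422222.
Step 4: Exact two-sided p-value (enumerate n! = 3628800 permutations of y under H0): p = 0.108313.
Step 5: alpha = 0.1. fail to reject H0.

tau_b = -0.4222 (C=13, D=32), p = 0.108313, fail to reject H0.


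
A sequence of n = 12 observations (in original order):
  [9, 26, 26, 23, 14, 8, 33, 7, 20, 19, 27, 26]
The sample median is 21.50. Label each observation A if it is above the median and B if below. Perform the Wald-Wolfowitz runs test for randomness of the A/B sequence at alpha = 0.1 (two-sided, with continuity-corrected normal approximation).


Step 1: Compute median = 21.50; label A = above, B = below.
Labels in order: BAAABBABBBAA  (n_A = 6, n_B = 6)
Step 2: Count runs R = 6.
Step 3: Under H0 (random ordering), E[R] = 2*n_A*n_B/(n_A+n_B) + 1 = 2*6*6/12 + 1 = 7.0000.
        Var[R] = 2*n_A*n_B*(2*n_A*n_B - n_A - n_B) / ((n_A+n_B)^2 * (n_A+n_B-1)) = 4320/1584 = 2.7273.
        SD[R] = 1.6514.
Step 4: Continuity-corrected z = (R + 0.5 - E[R]) / SD[R] = (6 + 0.5 - 7.0000) / 1.6514 = -0.3028.
Step 5: Two-sided p-value via normal approximation = 2*(1 - Phi(|z|)) = 0.762069.
Step 6: alpha = 0.1. fail to reject H0.

R = 6, z = -0.3028, p = 0.762069, fail to reject H0.


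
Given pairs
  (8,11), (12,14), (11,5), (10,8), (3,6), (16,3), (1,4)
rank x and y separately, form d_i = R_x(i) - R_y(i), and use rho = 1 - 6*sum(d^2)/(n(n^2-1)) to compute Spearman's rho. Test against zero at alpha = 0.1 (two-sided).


Step 1: Rank x and y separately (midranks; no ties here).
rank(x): 8->3, 12->6, 11->5, 10->4, 3->2, 16->7, 1->1
rank(y): 11->6, 14->7, 5->3, 8->5, 6->4, 3->1, 4->2
Step 2: d_i = R_x(i) - R_y(i); compute d_i^2.
  (3-6)^2=9, (6-7)^2=1, (5-3)^2=4, (4-5)^2=1, (2-4)^2=4, (7-1)^2=36, (1-2)^2=1
sum(d^2) = 56.
Step 3: rho = 1 - 6*56 / (7*(7^2 - 1)) = 1 - 336/336 = 0.000000.
Step 4: Under H0, t = rho * sqrt((n-2)/(1-rho^2)) = 0.0000 ~ t(5).
Step 5: Two-sided p-value from the t-distribution with 5 df = 1.000000.
Step 6: alpha = 0.1. fail to reject H0.

rho = 0.0000, p = 1.000000, fail to reject H0 at alpha = 0.1.


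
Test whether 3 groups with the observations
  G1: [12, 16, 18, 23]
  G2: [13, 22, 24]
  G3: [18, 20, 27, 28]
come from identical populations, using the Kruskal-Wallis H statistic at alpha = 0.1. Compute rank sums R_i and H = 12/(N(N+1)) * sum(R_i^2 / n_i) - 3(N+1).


Step 1: Combine all N = 11 observations and assign midranks.
sorted (value, group, rank): (12,G1,1), (13,G2,2), (16,G1,3), (18,G1,4.5), (18,G3,4.5), (20,G3,6), (22,G2,7), (23,G1,8), (24,G2,9), (27,G3,10), (28,G3,11)
Step 2: Sum ranks within each group.
R_1 = 16.5 (n_1 = 4)
R_2 = 18 (n_2 = 3)
R_3 = 31.5 (n_3 = 4)
Step 3: H = 12/(N(N+1)) * sum(R_i^2/n_i) - 3(N+1)
     = 12/(11*12) * (16.5^2/4 + 18^2/3 + 31.5^2/4) - 3*12
     = 0.090909 * 424.125 - 36
     = 2.556818.
Step 4: Ties present; correction factor C = 1 - 6/(11^3 - 11) = 0.995455. Corrected H = 2.556818 / 0.995455 = 2.568493.
Step 5: Under H0, H ~ chi^2(2); p-value = 0.276859.
Step 6: alpha = 0.1. fail to reject H0.

H = 2.5685, df = 2, p = 0.276859, fail to reject H0.


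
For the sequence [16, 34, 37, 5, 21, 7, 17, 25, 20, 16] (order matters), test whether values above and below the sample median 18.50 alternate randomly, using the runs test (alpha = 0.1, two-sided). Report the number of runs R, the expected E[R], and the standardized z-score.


Step 1: Compute median = 18.50; label A = above, B = below.
Labels in order: BAABABBAAB  (n_A = 5, n_B = 5)
Step 2: Count runs R = 7.
Step 3: Under H0 (random ordering), E[R] = 2*n_A*n_B/(n_A+n_B) + 1 = 2*5*5/10 + 1 = 6.0000.
        Var[R] = 2*n_A*n_B*(2*n_A*n_B - n_A - n_B) / ((n_A+n_B)^2 * (n_A+n_B-1)) = 2000/900 = 2.2222.
        SD[R] = 1.4907.
Step 4: Continuity-corrected z = (R - 0.5 - E[R]) / SD[R] = (7 - 0.5 - 6.0000) / 1.4907 = 0.3354.
Step 5: Two-sided p-value via normal approximation = 2*(1 - Phi(|z|)) = 0.737316.
Step 6: alpha = 0.1. fail to reject H0.

R = 7, z = 0.3354, p = 0.737316, fail to reject H0.
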